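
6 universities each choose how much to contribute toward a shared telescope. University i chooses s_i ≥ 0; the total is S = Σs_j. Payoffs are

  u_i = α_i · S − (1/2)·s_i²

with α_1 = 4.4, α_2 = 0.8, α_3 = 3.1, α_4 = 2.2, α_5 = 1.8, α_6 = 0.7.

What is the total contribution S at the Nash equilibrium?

13

University i's FOC: ∂u_i/∂s_i = α_i − s_i = 0, so s_i* = α_i.
NE contributions = (4.4, 0.8, 3.1, 2.2, 1.8, 0.7); S = 13.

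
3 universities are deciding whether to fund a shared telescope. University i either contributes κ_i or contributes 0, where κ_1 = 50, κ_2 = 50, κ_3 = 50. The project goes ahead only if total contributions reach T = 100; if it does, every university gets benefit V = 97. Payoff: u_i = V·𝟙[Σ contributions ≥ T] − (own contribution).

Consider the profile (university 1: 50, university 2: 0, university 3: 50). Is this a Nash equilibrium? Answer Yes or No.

Total = 100 ≥ 100: provided.
University 1 (pledges 50, payoff 47): dropping to 0 → total 50, payoff 0. No gain.
University 2 (pledges 0, payoff 97): pledging 50 → total 150, payoff 47. No gain.
University 3 (pledges 50, payoff 47): dropping to 0 → total 50, payoff 0. No gain.

Yes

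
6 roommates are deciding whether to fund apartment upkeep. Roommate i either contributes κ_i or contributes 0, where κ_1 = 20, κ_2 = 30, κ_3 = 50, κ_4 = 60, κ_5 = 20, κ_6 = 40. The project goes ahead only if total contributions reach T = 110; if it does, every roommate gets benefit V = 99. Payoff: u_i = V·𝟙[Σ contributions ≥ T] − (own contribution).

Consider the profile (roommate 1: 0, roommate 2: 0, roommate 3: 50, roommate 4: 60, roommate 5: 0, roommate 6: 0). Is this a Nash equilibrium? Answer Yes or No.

Total = 110 ≥ 110: provided.
Roommate 1 (pledges 0, payoff 99): pledging 20 → total 130, payoff 79. No gain.
Roommate 2 (pledges 0, payoff 99): pledging 30 → total 140, payoff 69. No gain.
Roommate 3 (pledges 50, payoff 49): dropping to 0 → total 60, payoff 0. No gain.
Roommate 4 (pledges 60, payoff 39): dropping to 0 → total 50, payoff 0. No gain.
Roommate 5 (pledges 0, payoff 99): pledging 20 → total 130, payoff 79. No gain.
Roommate 6 (pledges 0, payoff 99): pledging 40 → total 150, payoff 59. No gain.

Yes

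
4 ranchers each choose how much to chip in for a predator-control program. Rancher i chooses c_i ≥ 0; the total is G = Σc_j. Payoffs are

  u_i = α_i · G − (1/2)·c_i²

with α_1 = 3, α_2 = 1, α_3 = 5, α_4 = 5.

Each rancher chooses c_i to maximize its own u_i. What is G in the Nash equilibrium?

Rancher i's FOC: ∂u_i/∂c_i = α_i − c_i = 0, so c_i* = α_i.
NE contributions = (3, 1, 5, 5); G = 14.

14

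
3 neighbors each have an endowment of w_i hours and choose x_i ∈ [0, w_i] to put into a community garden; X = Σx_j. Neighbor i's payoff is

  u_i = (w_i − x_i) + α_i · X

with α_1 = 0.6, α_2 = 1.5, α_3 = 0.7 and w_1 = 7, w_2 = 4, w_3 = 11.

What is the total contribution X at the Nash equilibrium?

4

∂u_i/∂x_i = α_i − 1, so neighbor i contributes w_i if α_i > 1, else 0.
α_i > 1 for i ∈ {2}; NE contributions (0, 4, 0), X = 4.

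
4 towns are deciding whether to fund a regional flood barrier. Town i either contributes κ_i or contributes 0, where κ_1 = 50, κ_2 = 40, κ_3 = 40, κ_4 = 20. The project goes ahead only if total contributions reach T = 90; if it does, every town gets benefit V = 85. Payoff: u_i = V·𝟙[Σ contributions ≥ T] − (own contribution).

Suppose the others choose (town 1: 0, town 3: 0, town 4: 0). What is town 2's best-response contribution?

Others' total = 0. Even contributing 40 gives 40 < 90: no benefit either way.
Best response: 0.

0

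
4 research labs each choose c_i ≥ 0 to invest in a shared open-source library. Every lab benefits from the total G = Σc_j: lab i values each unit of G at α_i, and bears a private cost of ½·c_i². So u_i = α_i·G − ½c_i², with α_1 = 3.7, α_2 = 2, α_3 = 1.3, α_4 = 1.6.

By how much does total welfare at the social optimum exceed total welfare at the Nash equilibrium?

84.93

Lab i's FOC: ∂u_i/∂c_i = α_i − c_i = 0, so c_i* = α_i.
NE contributions = (3.7, 2, 1.3, 1.6); G = 8.6.
W^NE = (Σα)·G − ½Σα_i² = 8.6² − ½·21.94 = 62.99.
Planner sets c_i = Σα_j = 8.6 for every i, so G^SO = 4·8.6 = 34.4.
W^SO = (Σα)·G^SO − ½·4·(Σα)² = (4/2)·8.6² = 147.92.
Deadweight loss = W^SO − W^NE = 84.93.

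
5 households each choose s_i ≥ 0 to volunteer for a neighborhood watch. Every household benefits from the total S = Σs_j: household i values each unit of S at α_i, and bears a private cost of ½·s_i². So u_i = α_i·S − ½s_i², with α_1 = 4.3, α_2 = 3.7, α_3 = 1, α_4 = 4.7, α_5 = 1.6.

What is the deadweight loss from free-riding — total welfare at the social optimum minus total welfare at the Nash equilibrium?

380.05

Household i's FOC: ∂u_i/∂s_i = α_i − s_i = 0, so s_i* = α_i.
NE contributions = (4.3, 3.7, 1, 4.7, 1.6); S = 15.3.
W^NE = (Σα)·S − ½Σα_i² = 15.3² − ½·57.83 = 205.175.
Planner sets s_i = Σα_j = 15.3 for every i, so S^SO = 5·15.3 = 76.5.
W^SO = (Σα)·S^SO − ½·5·(Σα)² = (5/2)·15.3² = 585.225.
Deadweight loss = W^SO − W^NE = 380.05.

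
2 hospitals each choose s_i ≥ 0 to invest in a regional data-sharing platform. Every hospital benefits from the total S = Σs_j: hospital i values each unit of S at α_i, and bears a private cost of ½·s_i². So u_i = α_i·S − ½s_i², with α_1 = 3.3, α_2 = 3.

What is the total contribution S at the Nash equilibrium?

6.3

Hospital i's FOC: ∂u_i/∂s_i = α_i − s_i = 0, so s_i* = α_i.
NE contributions = (3.3, 3); S = 6.3.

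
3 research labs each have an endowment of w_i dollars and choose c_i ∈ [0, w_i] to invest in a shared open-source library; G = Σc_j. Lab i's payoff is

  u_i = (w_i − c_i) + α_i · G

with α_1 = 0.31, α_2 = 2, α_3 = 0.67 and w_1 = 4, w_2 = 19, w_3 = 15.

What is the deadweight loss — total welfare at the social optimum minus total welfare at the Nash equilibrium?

37.62

∂u_i/∂c_i = α_i − 1, so lab i contributes w_i if α_i > 1, else 0.
α_i > 1 for i ∈ {2}; NE contributions (0, 19, 0), G = 19.
W^NE = Σw_i − G^NE + (Σα_i)·G^NE = 38 + 1.98·19 = 75.62.
Planner: ∂(Σu_j)/∂c_i = Σα_j − 1 = 1.98 > 0, so everyone contributes w_i; G^SO = 38, W^SO = 38 + 1.98·38 = 113.24.
Deadweight loss = 37.62.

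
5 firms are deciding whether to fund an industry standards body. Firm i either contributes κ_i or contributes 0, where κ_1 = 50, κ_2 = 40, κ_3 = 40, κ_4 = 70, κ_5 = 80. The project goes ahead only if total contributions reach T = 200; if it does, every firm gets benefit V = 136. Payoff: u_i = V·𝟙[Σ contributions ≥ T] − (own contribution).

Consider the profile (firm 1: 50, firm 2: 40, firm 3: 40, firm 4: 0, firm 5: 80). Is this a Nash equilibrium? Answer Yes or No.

Total = 210 ≥ 200: provided.
Firm 1 (pledges 50, payoff 86): dropping to 0 → total 160, payoff 0. No gain.
Firm 2 (pledges 40, payoff 96): dropping to 0 → total 170, payoff 0. No gain.
Firm 3 (pledges 40, payoff 96): dropping to 0 → total 170, payoff 0. No gain.
Firm 4 (pledges 0, payoff 136): pledging 70 → total 280, payoff 66. No gain.
Firm 5 (pledges 80, payoff 56): dropping to 0 → total 130, payoff 0. No gain.

Yes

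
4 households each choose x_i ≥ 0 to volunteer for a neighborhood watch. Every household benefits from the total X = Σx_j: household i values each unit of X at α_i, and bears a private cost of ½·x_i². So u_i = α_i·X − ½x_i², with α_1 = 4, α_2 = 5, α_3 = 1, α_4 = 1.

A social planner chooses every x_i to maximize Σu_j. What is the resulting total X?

Planner FOC: ∂(Σu_j)/∂x_i = (Σα_j) − x_i = 0, so x_i^SO = Σα_j = 11 for every i; X^SO = 44.

44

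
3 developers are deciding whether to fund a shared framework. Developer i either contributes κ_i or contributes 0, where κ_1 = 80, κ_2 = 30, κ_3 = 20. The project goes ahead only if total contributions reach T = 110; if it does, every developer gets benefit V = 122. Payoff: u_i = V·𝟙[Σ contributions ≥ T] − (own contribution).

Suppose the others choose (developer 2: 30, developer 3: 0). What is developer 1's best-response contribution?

Others' total = 30. Contributing 80 brings total to 110 ≥ 110: gain V − κ_1 = 42.
Best response: 80.

80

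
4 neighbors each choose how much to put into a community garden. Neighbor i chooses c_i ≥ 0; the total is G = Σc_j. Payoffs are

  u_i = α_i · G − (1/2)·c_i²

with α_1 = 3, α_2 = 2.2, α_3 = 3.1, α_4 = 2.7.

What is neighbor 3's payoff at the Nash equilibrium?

29.295

Neighbor i's FOC: ∂u_i/∂c_i = α_i − c_i = 0, so c_i* = α_i.
NE contributions = (3, 2.2, 3.1, 2.7); G = 11.
u_3 = α_3·G − ½·(c_3)² = 3.1·11 − ½·3.1² = 29.295.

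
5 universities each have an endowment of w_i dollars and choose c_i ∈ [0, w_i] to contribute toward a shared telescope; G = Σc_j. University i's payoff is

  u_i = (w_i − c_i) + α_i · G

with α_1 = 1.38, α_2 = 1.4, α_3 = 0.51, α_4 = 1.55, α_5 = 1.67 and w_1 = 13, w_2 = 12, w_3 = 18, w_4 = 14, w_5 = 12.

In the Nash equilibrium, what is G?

51

∂u_i/∂c_i = α_i − 1, so university i contributes w_i if α_i > 1, else 0.
α_i > 1 for i ∈ {1, 2, 4, 5}; NE contributions (13, 12, 0, 14, 12), G = 51.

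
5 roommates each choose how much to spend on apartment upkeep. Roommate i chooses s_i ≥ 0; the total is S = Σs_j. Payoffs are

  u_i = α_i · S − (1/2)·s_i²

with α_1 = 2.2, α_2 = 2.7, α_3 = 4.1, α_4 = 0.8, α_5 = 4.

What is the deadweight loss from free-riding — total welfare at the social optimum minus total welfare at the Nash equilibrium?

308.45

Roommate i's FOC: ∂u_i/∂s_i = α_i − s_i = 0, so s_i* = α_i.
NE contributions = (2.2, 2.7, 4.1, 0.8, 4); S = 13.8.
W^NE = (Σα)·S − ½Σα_i² = 13.8² − ½·45.58 = 167.65.
Planner sets s_i = Σα_j = 13.8 for every i, so S^SO = 5·13.8 = 69.
W^SO = (Σα)·S^SO − ½·5·(Σα)² = (5/2)·13.8² = 476.1.
Deadweight loss = W^SO − W^NE = 308.45.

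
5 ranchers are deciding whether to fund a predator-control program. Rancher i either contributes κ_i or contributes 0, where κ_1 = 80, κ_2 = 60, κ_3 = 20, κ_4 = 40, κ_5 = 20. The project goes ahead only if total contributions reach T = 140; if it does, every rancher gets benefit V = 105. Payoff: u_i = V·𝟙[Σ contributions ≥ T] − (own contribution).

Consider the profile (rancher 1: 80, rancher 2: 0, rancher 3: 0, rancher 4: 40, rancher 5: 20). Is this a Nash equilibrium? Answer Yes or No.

Total = 140 ≥ 140: provided.
Rancher 1 (pledges 80, payoff 25): dropping to 0 → total 60, payoff 0. No gain.
Rancher 2 (pledges 0, payoff 105): pledging 60 → total 200, payoff 45. No gain.
Rancher 3 (pledges 0, payoff 105): pledging 20 → total 160, payoff 85. No gain.
Rancher 4 (pledges 40, payoff 65): dropping to 0 → total 100, payoff 0. No gain.
Rancher 5 (pledges 20, payoff 85): dropping to 0 → total 120, payoff 0. No gain.

Yes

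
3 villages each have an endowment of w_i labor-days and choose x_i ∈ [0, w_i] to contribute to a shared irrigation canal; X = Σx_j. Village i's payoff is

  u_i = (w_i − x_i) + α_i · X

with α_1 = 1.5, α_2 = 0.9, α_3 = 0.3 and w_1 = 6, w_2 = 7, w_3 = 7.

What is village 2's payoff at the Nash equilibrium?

12.4

∂u_i/∂x_i = α_i − 1, so village i contributes w_i if α_i > 1, else 0.
α_i > 1 for i ∈ {1}; NE contributions (6, 0, 0), X = 6.
u_2 = (7 − 0) + 0.9·6 = 12.4.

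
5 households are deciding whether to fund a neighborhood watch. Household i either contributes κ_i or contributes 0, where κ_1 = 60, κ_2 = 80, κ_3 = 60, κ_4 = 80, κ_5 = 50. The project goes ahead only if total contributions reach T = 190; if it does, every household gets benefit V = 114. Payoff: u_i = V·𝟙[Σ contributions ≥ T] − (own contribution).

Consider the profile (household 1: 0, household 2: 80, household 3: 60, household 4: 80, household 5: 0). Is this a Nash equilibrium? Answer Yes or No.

Total = 220 ≥ 190: provided.
Household 1 (pledges 0, payoff 114): pledging 60 → total 280, payoff 54. No gain.
Household 2 (pledges 80, payoff 34): dropping to 0 → total 140, payoff 0. No gain.
Household 3 (pledges 60, payoff 54): dropping to 0 → total 160, payoff 0. No gain.
Household 4 (pledges 80, payoff 34): dropping to 0 → total 140, payoff 0. No gain.
Household 5 (pledges 0, payoff 114): pledging 50 → total 270, payoff 64. No gain.

Yes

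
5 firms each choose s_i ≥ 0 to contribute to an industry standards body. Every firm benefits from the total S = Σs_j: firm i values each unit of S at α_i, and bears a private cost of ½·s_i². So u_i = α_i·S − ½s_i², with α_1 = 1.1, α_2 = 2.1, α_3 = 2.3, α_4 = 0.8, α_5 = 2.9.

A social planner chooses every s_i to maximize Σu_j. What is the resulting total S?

46

Planner FOC: ∂(Σu_j)/∂s_i = (Σα_j) − s_i = 0, so s_i^SO = Σα_j = 9.2 for every i; S^SO = 46.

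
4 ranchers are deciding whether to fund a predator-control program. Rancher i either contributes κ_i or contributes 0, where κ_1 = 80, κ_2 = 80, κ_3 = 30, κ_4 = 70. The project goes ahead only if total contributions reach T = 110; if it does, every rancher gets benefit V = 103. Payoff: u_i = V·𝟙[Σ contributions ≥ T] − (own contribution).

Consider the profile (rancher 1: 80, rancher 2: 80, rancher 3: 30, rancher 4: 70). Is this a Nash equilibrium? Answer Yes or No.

No

Total = 260 ≥ 110: provided.
Rancher 1 (pledges 80, payoff 23): dropping to 0 → total 180, payoff 103. Profitable deviation.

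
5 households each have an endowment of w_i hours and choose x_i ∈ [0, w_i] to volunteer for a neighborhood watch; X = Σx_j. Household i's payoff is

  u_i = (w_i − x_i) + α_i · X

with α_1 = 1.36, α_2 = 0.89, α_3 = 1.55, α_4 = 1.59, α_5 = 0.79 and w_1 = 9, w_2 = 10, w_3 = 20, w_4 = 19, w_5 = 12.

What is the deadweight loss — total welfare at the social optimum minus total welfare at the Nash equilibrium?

∂u_i/∂x_i = α_i − 1, so household i contributes w_i if α_i > 1, else 0.
α_i > 1 for i ∈ {1, 3, 4}; NE contributions (9, 0, 20, 19, 0), X = 48.
W^NE = Σw_i − X^NE + (Σα_i)·X^NE = 70 + 5.18·48 = 318.64.
Planner: ∂(Σu_j)/∂x_i = Σα_j − 1 = 5.18 > 0, so everyone contributes w_i; X^SO = 70, W^SO = 70 + 5.18·70 = 432.6.
Deadweight loss = 113.96.

113.96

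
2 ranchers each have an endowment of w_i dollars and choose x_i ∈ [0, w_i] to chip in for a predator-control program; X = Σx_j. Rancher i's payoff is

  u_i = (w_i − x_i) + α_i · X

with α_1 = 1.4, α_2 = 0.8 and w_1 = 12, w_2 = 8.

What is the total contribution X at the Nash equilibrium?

12

∂u_i/∂x_i = α_i − 1, so rancher i contributes w_i if α_i > 1, else 0.
α_i > 1 for i ∈ {1}; NE contributions (12, 0), X = 12.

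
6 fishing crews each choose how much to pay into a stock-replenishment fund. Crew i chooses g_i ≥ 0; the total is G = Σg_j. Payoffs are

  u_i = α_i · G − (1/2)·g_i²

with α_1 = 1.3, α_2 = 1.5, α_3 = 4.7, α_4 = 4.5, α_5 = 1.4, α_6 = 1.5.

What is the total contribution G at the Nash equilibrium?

Crew i's FOC: ∂u_i/∂g_i = α_i − g_i = 0, so g_i* = α_i.
NE contributions = (1.3, 1.5, 4.7, 4.5, 1.4, 1.5); G = 14.9.

14.9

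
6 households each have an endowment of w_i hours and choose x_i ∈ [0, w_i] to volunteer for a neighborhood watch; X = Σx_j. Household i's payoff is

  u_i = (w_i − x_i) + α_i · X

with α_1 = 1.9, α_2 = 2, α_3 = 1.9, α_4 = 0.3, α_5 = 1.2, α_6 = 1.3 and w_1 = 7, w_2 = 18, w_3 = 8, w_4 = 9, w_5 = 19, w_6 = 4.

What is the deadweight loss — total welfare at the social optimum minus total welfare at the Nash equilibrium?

∂u_i/∂x_i = α_i − 1, so household i contributes w_i if α_i > 1, else 0.
α_i > 1 for i ∈ {1, 2, 3, 5, 6}; NE contributions (7, 18, 8, 0, 19, 4), X = 56.
W^NE = Σw_i − X^NE + (Σα_i)·X^NE = 65 + 7.6·56 = 490.6.
Planner: ∂(Σu_j)/∂x_i = Σα_j − 1 = 7.6 > 0, so everyone contributes w_i; X^SO = 65, W^SO = 65 + 7.6·65 = 559.
Deadweight loss = 68.4.

68.4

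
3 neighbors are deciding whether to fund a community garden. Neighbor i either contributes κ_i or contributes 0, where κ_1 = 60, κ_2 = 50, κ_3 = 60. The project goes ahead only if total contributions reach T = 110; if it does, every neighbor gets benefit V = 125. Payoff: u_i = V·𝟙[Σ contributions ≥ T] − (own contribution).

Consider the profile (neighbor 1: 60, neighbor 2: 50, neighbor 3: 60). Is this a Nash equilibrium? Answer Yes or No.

No

Total = 170 ≥ 110: provided.
Neighbor 1 (pledges 60, payoff 65): dropping to 0 → total 110, payoff 125. Profitable deviation.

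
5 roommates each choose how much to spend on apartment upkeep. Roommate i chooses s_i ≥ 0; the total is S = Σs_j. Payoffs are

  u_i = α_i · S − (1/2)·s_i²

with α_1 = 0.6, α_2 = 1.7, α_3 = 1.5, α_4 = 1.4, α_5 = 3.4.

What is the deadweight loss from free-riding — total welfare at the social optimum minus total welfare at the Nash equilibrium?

120.45

Roommate i's FOC: ∂u_i/∂s_i = α_i − s_i = 0, so s_i* = α_i.
NE contributions = (0.6, 1.7, 1.5, 1.4, 3.4); S = 8.6.
W^NE = (Σα)·S − ½Σα_i² = 8.6² − ½·19.02 = 64.45.
Planner sets s_i = Σα_j = 8.6 for every i, so S^SO = 5·8.6 = 43.
W^SO = (Σα)·S^SO − ½·5·(Σα)² = (5/2)·8.6² = 184.9.
Deadweight loss = W^SO − W^NE = 120.45.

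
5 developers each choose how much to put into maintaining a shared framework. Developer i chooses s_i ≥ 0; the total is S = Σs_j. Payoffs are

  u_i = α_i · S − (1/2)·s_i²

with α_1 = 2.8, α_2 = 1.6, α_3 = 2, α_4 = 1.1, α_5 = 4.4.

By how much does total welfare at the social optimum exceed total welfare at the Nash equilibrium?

229.9

Developer i's FOC: ∂u_i/∂s_i = α_i − s_i = 0, so s_i* = α_i.
NE contributions = (2.8, 1.6, 2, 1.1, 4.4); S = 11.9.
W^NE = (Σα)·S − ½Σα_i² = 11.9² − ½·34.97 = 124.125.
Planner sets s_i = Σα_j = 11.9 for every i, so S^SO = 5·11.9 = 59.5.
W^SO = (Σα)·S^SO − ½·5·(Σα)² = (5/2)·11.9² = 354.025.
Deadweight loss = W^SO − W^NE = 229.9.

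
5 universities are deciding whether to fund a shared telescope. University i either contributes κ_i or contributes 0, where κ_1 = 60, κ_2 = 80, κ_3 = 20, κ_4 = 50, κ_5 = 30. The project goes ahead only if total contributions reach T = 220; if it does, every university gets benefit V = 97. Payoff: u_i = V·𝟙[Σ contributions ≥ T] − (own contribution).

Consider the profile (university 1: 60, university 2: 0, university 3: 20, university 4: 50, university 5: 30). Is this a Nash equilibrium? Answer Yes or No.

No

Total = 160 < 220: not provided.
University 1 (pledges 60, payoff -60): dropping to 0 → total 100, payoff 0. Profitable deviation.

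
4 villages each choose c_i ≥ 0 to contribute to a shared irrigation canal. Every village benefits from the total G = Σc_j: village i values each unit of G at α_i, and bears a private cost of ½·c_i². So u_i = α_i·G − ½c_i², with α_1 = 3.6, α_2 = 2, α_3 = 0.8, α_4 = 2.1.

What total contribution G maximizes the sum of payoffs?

Planner FOC: ∂(Σu_j)/∂c_i = (Σα_j) − c_i = 0, so c_i^SO = Σα_j = 8.5 for every i; G^SO = 34.

34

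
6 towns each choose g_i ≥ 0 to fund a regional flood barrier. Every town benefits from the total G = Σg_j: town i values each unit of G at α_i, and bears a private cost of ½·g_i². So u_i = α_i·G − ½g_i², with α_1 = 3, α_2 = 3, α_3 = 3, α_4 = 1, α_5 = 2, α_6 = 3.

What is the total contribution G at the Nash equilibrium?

Town i's FOC: ∂u_i/∂g_i = α_i − g_i = 0, so g_i* = α_i.
NE contributions = (3, 3, 3, 1, 2, 3); G = 15.

15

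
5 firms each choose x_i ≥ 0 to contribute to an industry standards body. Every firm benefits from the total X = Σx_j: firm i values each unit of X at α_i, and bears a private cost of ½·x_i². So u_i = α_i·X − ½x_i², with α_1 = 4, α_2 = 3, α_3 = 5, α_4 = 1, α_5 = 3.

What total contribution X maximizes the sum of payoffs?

80

Planner FOC: ∂(Σu_j)/∂x_i = (Σα_j) − x_i = 0, so x_i^SO = Σα_j = 16 for every i; X^SO = 80.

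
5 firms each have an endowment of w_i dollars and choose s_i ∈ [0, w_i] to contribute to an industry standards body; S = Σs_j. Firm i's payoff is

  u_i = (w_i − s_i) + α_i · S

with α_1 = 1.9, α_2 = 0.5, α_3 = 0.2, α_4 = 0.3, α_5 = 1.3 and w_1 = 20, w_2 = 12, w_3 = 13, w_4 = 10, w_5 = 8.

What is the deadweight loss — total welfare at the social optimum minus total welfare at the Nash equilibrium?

∂u_i/∂s_i = α_i − 1, so firm i contributes w_i if α_i > 1, else 0.
α_i > 1 for i ∈ {1, 5}; NE contributions (20, 0, 0, 0, 8), S = 28.
W^NE = Σw_i − S^NE + (Σα_i)·S^NE = 63 + 3.2·28 = 152.6.
Planner: ∂(Σu_j)/∂s_i = Σα_j − 1 = 3.2 > 0, so everyone contributes w_i; S^SO = 63, W^SO = 63 + 3.2·63 = 264.6.
Deadweight loss = 112.

112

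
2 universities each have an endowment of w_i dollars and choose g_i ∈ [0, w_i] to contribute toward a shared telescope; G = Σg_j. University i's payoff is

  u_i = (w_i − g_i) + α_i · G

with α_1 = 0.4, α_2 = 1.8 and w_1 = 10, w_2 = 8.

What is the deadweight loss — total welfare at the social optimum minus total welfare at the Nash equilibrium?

12

∂u_i/∂g_i = α_i − 1, so university i contributes w_i if α_i > 1, else 0.
α_i > 1 for i ∈ {2}; NE contributions (0, 8), G = 8.
W^NE = Σw_i − G^NE + (Σα_i)·G^NE = 18 + 1.2·8 = 27.6.
Planner: ∂(Σu_j)/∂g_i = Σα_j − 1 = 1.2 > 0, so everyone contributes w_i; G^SO = 18, W^SO = 18 + 1.2·18 = 39.6.
Deadweight loss = 12.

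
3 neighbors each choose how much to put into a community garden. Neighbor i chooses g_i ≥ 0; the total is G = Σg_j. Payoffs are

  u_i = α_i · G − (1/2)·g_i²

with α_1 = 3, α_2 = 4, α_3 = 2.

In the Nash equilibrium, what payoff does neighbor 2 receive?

28

Neighbor i's FOC: ∂u_i/∂g_i = α_i − g_i = 0, so g_i* = α_i.
NE contributions = (3, 4, 2); G = 9.
u_2 = α_2·G − ½·(g_2)² = 4·9 − ½·4² = 28.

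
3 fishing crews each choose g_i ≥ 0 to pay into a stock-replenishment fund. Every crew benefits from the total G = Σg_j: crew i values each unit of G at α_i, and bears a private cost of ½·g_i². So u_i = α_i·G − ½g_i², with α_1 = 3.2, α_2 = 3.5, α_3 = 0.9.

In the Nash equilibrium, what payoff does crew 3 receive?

6.435

Crew i's FOC: ∂u_i/∂g_i = α_i − g_i = 0, so g_i* = α_i.
NE contributions = (3.2, 3.5, 0.9); G = 7.6.
u_3 = α_3·G − ½·(g_3)² = 0.9·7.6 − ½·0.9² = 6.435.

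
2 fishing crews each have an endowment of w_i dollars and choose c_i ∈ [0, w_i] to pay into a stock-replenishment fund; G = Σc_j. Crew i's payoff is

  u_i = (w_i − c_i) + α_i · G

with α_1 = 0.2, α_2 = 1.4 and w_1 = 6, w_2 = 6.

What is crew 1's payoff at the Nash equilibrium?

∂u_i/∂c_i = α_i − 1, so crew i contributes w_i if α_i > 1, else 0.
α_i > 1 for i ∈ {2}; NE contributions (0, 6), G = 6.
u_1 = (6 − 0) + 0.2·6 = 7.2.

7.2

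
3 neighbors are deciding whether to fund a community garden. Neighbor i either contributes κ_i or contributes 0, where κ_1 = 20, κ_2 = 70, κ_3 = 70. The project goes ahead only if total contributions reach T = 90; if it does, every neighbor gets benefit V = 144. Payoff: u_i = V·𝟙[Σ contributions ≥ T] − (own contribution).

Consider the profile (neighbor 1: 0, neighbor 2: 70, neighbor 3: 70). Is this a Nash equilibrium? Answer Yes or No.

Total = 140 ≥ 90: provided.
Neighbor 1 (pledges 0, payoff 144): pledging 20 → total 160, payoff 124. No gain.
Neighbor 2 (pledges 70, payoff 74): dropping to 0 → total 70, payoff 0. No gain.
Neighbor 3 (pledges 70, payoff 74): dropping to 0 → total 70, payoff 0. No gain.

Yes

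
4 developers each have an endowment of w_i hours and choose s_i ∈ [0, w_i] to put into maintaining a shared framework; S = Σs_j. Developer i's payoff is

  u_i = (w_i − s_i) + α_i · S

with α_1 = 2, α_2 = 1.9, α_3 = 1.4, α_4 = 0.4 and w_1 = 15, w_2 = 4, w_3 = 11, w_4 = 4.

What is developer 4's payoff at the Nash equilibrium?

16

∂u_i/∂s_i = α_i − 1, so developer i contributes w_i if α_i > 1, else 0.
α_i > 1 for i ∈ {1, 2, 3}; NE contributions (15, 4, 11, 0), S = 30.
u_4 = (4 − 0) + 0.4·30 = 16.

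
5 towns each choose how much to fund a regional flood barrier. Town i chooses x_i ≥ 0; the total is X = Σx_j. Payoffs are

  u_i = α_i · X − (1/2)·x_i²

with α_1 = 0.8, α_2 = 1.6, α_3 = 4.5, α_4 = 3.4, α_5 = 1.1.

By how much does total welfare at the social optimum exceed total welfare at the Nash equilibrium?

213.05

Town i's FOC: ∂u_i/∂x_i = α_i − x_i = 0, so x_i* = α_i.
NE contributions = (0.8, 1.6, 4.5, 3.4, 1.1); X = 11.4.
W^NE = (Σα)·X − ½Σα_i² = 11.4² − ½·36.22 = 111.85.
Planner sets x_i = Σα_j = 11.4 for every i, so X^SO = 5·11.4 = 57.
W^SO = (Σα)·X^SO − ½·5·(Σα)² = (5/2)·11.4² = 324.9.
Deadweight loss = W^SO − W^NE = 213.05.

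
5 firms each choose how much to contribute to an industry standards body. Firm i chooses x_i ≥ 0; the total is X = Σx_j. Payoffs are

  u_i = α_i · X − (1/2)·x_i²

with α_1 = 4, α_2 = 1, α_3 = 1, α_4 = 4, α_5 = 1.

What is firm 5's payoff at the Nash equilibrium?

10.5

Firm i's FOC: ∂u_i/∂x_i = α_i − x_i = 0, so x_i* = α_i.
NE contributions = (4, 1, 1, 4, 1); X = 11.
u_5 = α_5·X − ½·(x_5)² = 1·11 − ½·1² = 10.5.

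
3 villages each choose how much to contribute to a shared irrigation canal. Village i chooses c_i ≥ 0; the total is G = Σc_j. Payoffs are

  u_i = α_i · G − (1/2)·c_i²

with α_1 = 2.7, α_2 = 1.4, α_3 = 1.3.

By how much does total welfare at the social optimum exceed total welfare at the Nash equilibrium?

20.05

Village i's FOC: ∂u_i/∂c_i = α_i − c_i = 0, so c_i* = α_i.
NE contributions = (2.7, 1.4, 1.3); G = 5.4.
W^NE = (Σα)·G − ½Σα_i² = 5.4² − ½·10.94 = 23.69.
Planner sets c_i = Σα_j = 5.4 for every i, so G^SO = 3·5.4 = 16.2.
W^SO = (Σα)·G^SO − ½·3·(Σα)² = (3/2)·5.4² = 43.74.
Deadweight loss = W^SO − W^NE = 20.05.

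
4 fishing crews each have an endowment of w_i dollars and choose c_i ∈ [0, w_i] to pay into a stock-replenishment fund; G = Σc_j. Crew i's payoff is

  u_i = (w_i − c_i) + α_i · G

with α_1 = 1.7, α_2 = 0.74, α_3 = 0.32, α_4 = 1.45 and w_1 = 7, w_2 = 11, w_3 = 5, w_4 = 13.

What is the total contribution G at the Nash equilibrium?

20

∂u_i/∂c_i = α_i − 1, so crew i contributes w_i if α_i > 1, else 0.
α_i > 1 for i ∈ {1, 4}; NE contributions (7, 0, 0, 13), G = 20.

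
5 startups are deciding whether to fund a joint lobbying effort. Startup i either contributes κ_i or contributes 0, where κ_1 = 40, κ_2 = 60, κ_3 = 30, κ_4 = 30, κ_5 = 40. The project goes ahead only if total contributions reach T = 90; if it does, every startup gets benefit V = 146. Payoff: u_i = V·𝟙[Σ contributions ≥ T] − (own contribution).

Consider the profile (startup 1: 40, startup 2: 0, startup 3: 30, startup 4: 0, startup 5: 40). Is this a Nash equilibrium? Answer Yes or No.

Yes

Total = 110 ≥ 90: provided.
Startup 1 (pledges 40, payoff 106): dropping to 0 → total 70, payoff 0. No gain.
Startup 2 (pledges 0, payoff 146): pledging 60 → total 170, payoff 86. No gain.
Startup 3 (pledges 30, payoff 116): dropping to 0 → total 80, payoff 0. No gain.
Startup 4 (pledges 0, payoff 146): pledging 30 → total 140, payoff 116. No gain.
Startup 5 (pledges 40, payoff 106): dropping to 0 → total 70, payoff 0. No gain.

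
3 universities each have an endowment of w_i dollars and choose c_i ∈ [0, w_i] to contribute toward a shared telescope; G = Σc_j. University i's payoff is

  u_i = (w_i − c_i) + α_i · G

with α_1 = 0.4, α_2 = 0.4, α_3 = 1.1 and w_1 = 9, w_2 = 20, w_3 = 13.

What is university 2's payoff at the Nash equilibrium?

25.2

∂u_i/∂c_i = α_i − 1, so university i contributes w_i if α_i > 1, else 0.
α_i > 1 for i ∈ {3}; NE contributions (0, 0, 13), G = 13.
u_2 = (20 − 0) + 0.4·13 = 25.2.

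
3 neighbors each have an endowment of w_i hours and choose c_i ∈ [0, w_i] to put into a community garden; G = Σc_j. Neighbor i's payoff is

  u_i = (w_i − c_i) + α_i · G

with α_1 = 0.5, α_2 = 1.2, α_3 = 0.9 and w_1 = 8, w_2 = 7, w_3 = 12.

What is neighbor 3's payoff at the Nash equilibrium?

18.3

∂u_i/∂c_i = α_i − 1, so neighbor i contributes w_i if α_i > 1, else 0.
α_i > 1 for i ∈ {2}; NE contributions (0, 7, 0), G = 7.
u_3 = (12 − 0) + 0.9·7 = 18.3.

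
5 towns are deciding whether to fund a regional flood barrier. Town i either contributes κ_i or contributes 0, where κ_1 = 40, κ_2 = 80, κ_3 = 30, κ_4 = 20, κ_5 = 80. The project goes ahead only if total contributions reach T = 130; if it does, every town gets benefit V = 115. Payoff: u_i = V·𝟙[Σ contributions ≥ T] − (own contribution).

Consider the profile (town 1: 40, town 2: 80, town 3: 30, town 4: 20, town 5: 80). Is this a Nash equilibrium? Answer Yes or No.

Total = 250 ≥ 130: provided.
Town 1 (pledges 40, payoff 75): dropping to 0 → total 210, payoff 115. Profitable deviation.

No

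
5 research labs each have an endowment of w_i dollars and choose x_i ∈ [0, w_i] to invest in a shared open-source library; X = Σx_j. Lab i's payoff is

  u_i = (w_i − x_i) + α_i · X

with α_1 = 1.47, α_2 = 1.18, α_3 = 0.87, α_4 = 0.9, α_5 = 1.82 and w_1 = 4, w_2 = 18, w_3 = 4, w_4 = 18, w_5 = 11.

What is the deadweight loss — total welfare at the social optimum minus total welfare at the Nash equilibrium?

∂u_i/∂x_i = α_i − 1, so lab i contributes w_i if α_i > 1, else 0.
α_i > 1 for i ∈ {1, 2, 5}; NE contributions (4, 18, 0, 0, 11), X = 33.
W^NE = Σw_i − X^NE + (Σα_i)·X^NE = 55 + 5.24·33 = 227.92.
Planner: ∂(Σu_j)/∂x_i = Σα_j − 1 = 5.24 > 0, so everyone contributes w_i; X^SO = 55, W^SO = 55 + 5.24·55 = 343.2.
Deadweight loss = 115.28.

115.28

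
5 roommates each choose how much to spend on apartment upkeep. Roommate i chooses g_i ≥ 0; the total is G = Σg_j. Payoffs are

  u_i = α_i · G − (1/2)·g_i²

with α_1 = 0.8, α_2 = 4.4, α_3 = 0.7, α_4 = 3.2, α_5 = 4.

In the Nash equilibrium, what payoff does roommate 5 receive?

44.4

Roommate i's FOC: ∂u_i/∂g_i = α_i − g_i = 0, so g_i* = α_i.
NE contributions = (0.8, 4.4, 0.7, 3.2, 4); G = 13.1.
u_5 = α_5·G − ½·(g_5)² = 4·13.1 − ½·4² = 44.4.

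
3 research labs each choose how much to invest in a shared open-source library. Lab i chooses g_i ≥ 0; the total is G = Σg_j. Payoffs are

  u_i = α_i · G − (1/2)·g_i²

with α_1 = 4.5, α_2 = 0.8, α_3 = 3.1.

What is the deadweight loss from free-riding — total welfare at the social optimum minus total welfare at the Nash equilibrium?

50.53

Lab i's FOC: ∂u_i/∂g_i = α_i − g_i = 0, so g_i* = α_i.
NE contributions = (4.5, 0.8, 3.1); G = 8.4.
W^NE = (Σα)·G − ½Σα_i² = 8.4² − ½·30.5 = 55.31.
Planner sets g_i = Σα_j = 8.4 for every i, so G^SO = 3·8.4 = 25.2.
W^SO = (Σα)·G^SO − ½·3·(Σα)² = (3/2)·8.4² = 105.84.
Deadweight loss = W^SO − W^NE = 50.53.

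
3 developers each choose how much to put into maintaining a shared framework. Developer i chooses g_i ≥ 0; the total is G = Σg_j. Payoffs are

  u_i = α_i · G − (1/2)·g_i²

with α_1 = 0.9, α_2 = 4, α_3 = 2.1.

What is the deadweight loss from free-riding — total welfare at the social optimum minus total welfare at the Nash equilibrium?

35.11

Developer i's FOC: ∂u_i/∂g_i = α_i − g_i = 0, so g_i* = α_i.
NE contributions = (0.9, 4, 2.1); G = 7.
W^NE = (Σα)·G − ½Σα_i² = 7² − ½·21.22 = 38.39.
Planner sets g_i = Σα_j = 7 for every i, so G^SO = 3·7 = 21.
W^SO = (Σα)·G^SO − ½·3·(Σα)² = (3/2)·7² = 73.5.
Deadweight loss = W^SO − W^NE = 35.11.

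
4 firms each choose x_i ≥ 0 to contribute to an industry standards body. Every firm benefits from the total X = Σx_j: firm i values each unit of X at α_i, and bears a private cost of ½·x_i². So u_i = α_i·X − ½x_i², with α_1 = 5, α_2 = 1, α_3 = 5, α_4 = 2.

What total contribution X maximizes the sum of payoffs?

52

Planner FOC: ∂(Σu_j)/∂x_i = (Σα_j) − x_i = 0, so x_i^SO = Σα_j = 13 for every i; X^SO = 52.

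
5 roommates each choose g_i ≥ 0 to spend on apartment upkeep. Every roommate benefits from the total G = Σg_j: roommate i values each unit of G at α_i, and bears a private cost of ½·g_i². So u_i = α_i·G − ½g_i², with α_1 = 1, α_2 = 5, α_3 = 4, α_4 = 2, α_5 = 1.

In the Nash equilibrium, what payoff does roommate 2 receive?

52.5

Roommate i's FOC: ∂u_i/∂g_i = α_i − g_i = 0, so g_i* = α_i.
NE contributions = (1, 5, 4, 2, 1); G = 13.
u_2 = α_2·G − ½·(g_2)² = 5·13 − ½·5² = 52.5.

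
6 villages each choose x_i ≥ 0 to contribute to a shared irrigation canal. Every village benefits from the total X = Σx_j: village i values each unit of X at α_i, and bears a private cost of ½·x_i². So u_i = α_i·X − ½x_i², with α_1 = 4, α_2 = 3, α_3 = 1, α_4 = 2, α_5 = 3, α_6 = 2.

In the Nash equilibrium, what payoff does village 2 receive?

Village i's FOC: ∂u_i/∂x_i = α_i − x_i = 0, so x_i* = α_i.
NE contributions = (4, 3, 1, 2, 3, 2); X = 15.
u_2 = α_2·X − ½·(x_2)² = 3·15 − ½·3² = 40.5.

40.5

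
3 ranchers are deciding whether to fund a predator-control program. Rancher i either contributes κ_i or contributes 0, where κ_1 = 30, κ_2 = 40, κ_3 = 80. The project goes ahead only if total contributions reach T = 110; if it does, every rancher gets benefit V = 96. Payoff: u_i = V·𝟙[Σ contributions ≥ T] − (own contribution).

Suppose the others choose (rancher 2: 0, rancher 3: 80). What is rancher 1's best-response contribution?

Others' total = 80. Contributing 30 brings total to 110 ≥ 110: gain V − κ_1 = 66.
Best response: 30.

30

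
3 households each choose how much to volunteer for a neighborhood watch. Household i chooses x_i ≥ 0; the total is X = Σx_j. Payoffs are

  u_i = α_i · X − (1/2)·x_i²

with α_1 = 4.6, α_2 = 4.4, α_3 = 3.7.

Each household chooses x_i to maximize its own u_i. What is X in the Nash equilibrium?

Household i's FOC: ∂u_i/∂x_i = α_i − x_i = 0, so x_i* = α_i.
NE contributions = (4.6, 4.4, 3.7); X = 12.7.

12.7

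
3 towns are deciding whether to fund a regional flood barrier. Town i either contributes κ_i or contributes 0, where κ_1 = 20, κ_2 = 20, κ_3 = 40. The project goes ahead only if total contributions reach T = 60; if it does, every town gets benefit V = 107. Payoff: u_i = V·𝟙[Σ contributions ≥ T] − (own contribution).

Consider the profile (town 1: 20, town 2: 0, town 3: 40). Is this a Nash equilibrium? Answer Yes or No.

Yes

Total = 60 ≥ 60: provided.
Town 1 (pledges 20, payoff 87): dropping to 0 → total 40, payoff 0. No gain.
Town 2 (pledges 0, payoff 107): pledging 20 → total 80, payoff 87. No gain.
Town 3 (pledges 40, payoff 67): dropping to 0 → total 20, payoff 0. No gain.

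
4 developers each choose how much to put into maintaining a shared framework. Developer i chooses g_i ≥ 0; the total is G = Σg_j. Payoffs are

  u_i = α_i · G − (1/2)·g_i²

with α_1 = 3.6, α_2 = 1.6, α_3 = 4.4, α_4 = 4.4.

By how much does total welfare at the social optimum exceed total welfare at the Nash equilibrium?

Developer i's FOC: ∂u_i/∂g_i = α_i − g_i = 0, so g_i* = α_i.
NE contributions = (3.6, 1.6, 4.4, 4.4); G = 14.
W^NE = (Σα)·G − ½Σα_i² = 14² − ½·54.24 = 168.88.
Planner sets g_i = Σα_j = 14 for every i, so G^SO = 4·14 = 56.
W^SO = (Σα)·G^SO − ½·4·(Σα)² = (4/2)·14² = 392.
Deadweight loss = W^SO − W^NE = 223.12.

223.12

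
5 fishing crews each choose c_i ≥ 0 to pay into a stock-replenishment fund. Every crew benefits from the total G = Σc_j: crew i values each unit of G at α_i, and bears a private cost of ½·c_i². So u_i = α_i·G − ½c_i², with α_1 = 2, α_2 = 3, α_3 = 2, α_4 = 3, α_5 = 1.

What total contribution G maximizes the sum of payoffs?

Planner FOC: ∂(Σu_j)/∂c_i = (Σα_j) − c_i = 0, so c_i^SO = Σα_j = 11 for every i; G^SO = 55.

55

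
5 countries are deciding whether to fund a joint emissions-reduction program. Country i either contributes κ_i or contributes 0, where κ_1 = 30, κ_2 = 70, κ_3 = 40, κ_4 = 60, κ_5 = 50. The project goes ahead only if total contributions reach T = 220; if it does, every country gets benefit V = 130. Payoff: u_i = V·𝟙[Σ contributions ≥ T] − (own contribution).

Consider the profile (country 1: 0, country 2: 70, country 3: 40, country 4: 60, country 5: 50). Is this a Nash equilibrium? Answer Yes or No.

Total = 220 ≥ 220: provided.
Country 1 (pledges 0, payoff 130): pledging 30 → total 250, payoff 100. No gain.
Country 2 (pledges 70, payoff 60): dropping to 0 → total 150, payoff 0. No gain.
Country 3 (pledges 40, payoff 90): dropping to 0 → total 180, payoff 0. No gain.
Country 4 (pledges 60, payoff 70): dropping to 0 → total 160, payoff 0. No gain.
Country 5 (pledges 50, payoff 80): dropping to 0 → total 170, payoff 0. No gain.

Yes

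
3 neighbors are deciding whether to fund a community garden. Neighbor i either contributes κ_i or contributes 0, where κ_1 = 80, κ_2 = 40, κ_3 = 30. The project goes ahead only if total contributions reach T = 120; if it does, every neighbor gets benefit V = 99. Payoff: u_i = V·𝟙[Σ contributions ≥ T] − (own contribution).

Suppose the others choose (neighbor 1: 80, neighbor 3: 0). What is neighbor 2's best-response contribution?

Others' total = 80. Contributing 40 brings total to 120 ≥ 120: gain V − κ_2 = 59.
Best response: 40.

40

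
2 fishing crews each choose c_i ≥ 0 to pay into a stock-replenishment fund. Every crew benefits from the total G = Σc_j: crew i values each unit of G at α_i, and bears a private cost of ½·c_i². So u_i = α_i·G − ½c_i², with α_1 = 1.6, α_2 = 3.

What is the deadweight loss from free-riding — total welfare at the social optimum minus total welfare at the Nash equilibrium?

Crew i's FOC: ∂u_i/∂c_i = α_i − c_i = 0, so c_i* = α_i.
NE contributions = (1.6, 3); G = 4.6.
W^NE = (Σα)·G − ½Σα_i² = 4.6² − ½·11.56 = 15.38.
Planner sets c_i = Σα_j = 4.6 for every i, so G^SO = 2·4.6 = 9.2.
W^SO = (Σα)·G^SO − ½·2·(Σα)² = (2/2)·4.6² = 21.16.
Deadweight loss = W^SO − W^NE = 5.78.

5.78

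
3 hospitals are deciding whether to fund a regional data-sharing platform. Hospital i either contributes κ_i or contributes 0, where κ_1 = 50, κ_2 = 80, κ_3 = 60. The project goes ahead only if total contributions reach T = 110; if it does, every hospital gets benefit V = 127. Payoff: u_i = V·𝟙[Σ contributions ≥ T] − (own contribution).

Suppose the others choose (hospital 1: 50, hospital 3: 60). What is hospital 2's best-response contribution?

Others' total = 110 ≥ 110; contributing adds cost 80 for no extra benefit.
Best response: 0.

0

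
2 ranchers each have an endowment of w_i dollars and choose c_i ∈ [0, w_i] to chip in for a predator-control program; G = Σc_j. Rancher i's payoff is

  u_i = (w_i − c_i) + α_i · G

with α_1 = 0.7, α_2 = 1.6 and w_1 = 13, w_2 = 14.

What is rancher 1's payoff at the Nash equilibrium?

22.8

∂u_i/∂c_i = α_i − 1, so rancher i contributes w_i if α_i > 1, else 0.
α_i > 1 for i ∈ {2}; NE contributions (0, 14), G = 14.
u_1 = (13 − 0) + 0.7·14 = 22.8.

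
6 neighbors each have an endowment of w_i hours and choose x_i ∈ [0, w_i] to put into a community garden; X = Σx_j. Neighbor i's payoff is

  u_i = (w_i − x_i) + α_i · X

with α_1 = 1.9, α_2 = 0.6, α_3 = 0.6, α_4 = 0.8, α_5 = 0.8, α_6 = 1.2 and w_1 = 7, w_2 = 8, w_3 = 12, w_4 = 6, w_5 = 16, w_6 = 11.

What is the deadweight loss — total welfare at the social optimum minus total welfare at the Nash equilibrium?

205.8

∂u_i/∂x_i = α_i − 1, so neighbor i contributes w_i if α_i > 1, else 0.
α_i > 1 for i ∈ {1, 6}; NE contributions (7, 0, 0, 0, 0, 11), X = 18.
W^NE = Σw_i − X^NE + (Σα_i)·X^NE = 60 + 4.9·18 = 148.2.
Planner: ∂(Σu_j)/∂x_i = Σα_j − 1 = 4.9 > 0, so everyone contributes w_i; X^SO = 60, W^SO = 60 + 4.9·60 = 354.
Deadweight loss = 205.8.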